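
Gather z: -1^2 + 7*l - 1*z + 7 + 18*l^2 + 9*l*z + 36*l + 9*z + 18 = 18*l^2 + 43*l + z*(9*l + 8) + 24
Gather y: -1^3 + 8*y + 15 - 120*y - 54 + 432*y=320*y - 40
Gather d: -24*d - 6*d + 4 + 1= 5 - 30*d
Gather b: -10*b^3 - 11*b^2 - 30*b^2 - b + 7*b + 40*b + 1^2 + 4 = -10*b^3 - 41*b^2 + 46*b + 5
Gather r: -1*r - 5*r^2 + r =-5*r^2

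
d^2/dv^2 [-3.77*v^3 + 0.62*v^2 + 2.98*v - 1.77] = 1.24 - 22.62*v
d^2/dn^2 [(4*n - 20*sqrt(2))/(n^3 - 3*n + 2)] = 24*(3*(n - 5*sqrt(2))*(n^2 - 1)^2 + (-n^2 - n*(n - 5*sqrt(2)) + 1)*(n^3 - 3*n + 2))/(n^3 - 3*n + 2)^3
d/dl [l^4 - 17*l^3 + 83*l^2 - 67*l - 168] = 4*l^3 - 51*l^2 + 166*l - 67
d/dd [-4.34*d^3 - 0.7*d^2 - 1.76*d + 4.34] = -13.02*d^2 - 1.4*d - 1.76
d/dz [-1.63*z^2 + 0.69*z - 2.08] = 0.69 - 3.26*z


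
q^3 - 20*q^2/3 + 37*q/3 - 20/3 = (q - 4)*(q - 5/3)*(q - 1)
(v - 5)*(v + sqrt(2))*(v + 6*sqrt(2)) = v^3 - 5*v^2 + 7*sqrt(2)*v^2 - 35*sqrt(2)*v + 12*v - 60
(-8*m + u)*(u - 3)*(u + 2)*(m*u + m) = -8*m^2*u^3 + 56*m^2*u + 48*m^2 + m*u^4 - 7*m*u^2 - 6*m*u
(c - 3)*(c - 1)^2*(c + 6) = c^4 + c^3 - 23*c^2 + 39*c - 18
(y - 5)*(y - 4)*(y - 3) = y^3 - 12*y^2 + 47*y - 60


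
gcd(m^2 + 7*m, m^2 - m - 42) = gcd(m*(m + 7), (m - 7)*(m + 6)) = 1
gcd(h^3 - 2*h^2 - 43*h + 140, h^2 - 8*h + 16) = h - 4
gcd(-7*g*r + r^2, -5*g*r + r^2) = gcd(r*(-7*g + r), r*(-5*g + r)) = r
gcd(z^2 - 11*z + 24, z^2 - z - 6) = z - 3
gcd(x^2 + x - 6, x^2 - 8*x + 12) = x - 2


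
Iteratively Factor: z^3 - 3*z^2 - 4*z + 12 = (z - 3)*(z^2 - 4) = (z - 3)*(z + 2)*(z - 2)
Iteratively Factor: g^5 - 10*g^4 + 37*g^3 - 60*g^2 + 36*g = (g - 2)*(g^4 - 8*g^3 + 21*g^2 - 18*g) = g*(g - 2)*(g^3 - 8*g^2 + 21*g - 18) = g*(g - 3)*(g - 2)*(g^2 - 5*g + 6) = g*(g - 3)^2*(g - 2)*(g - 2)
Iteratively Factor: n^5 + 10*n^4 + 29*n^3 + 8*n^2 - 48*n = (n)*(n^4 + 10*n^3 + 29*n^2 + 8*n - 48) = n*(n - 1)*(n^3 + 11*n^2 + 40*n + 48) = n*(n - 1)*(n + 4)*(n^2 + 7*n + 12) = n*(n - 1)*(n + 3)*(n + 4)*(n + 4)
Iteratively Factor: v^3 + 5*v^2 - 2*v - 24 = (v + 4)*(v^2 + v - 6) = (v + 3)*(v + 4)*(v - 2)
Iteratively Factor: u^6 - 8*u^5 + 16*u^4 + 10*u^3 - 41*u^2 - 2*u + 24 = (u + 1)*(u^5 - 9*u^4 + 25*u^3 - 15*u^2 - 26*u + 24) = (u - 4)*(u + 1)*(u^4 - 5*u^3 + 5*u^2 + 5*u - 6) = (u - 4)*(u - 1)*(u + 1)*(u^3 - 4*u^2 + u + 6) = (u - 4)*(u - 1)*(u + 1)^2*(u^2 - 5*u + 6) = (u - 4)*(u - 3)*(u - 1)*(u + 1)^2*(u - 2)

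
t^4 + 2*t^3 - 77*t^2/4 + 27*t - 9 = (t - 2)*(t - 3/2)*(t - 1/2)*(t + 6)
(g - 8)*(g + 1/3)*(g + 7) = g^3 - 2*g^2/3 - 169*g/3 - 56/3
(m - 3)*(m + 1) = m^2 - 2*m - 3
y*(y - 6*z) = y^2 - 6*y*z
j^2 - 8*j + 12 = (j - 6)*(j - 2)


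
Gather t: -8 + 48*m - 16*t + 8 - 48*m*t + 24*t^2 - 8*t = 48*m + 24*t^2 + t*(-48*m - 24)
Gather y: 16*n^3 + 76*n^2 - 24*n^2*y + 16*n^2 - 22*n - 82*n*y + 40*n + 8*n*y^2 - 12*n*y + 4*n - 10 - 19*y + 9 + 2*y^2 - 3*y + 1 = 16*n^3 + 92*n^2 + 22*n + y^2*(8*n + 2) + y*(-24*n^2 - 94*n - 22)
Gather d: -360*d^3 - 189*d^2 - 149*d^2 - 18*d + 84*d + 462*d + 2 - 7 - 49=-360*d^3 - 338*d^2 + 528*d - 54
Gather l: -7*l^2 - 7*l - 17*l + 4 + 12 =-7*l^2 - 24*l + 16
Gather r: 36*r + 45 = 36*r + 45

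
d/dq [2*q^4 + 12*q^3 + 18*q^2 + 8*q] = 8*q^3 + 36*q^2 + 36*q + 8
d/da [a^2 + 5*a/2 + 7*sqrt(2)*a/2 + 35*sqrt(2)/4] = 2*a + 5/2 + 7*sqrt(2)/2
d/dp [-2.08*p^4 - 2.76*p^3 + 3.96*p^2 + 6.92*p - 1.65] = -8.32*p^3 - 8.28*p^2 + 7.92*p + 6.92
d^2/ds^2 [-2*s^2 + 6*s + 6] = -4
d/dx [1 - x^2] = -2*x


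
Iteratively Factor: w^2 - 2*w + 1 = (w - 1)*(w - 1)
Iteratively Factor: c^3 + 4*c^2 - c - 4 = (c + 1)*(c^2 + 3*c - 4) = (c - 1)*(c + 1)*(c + 4)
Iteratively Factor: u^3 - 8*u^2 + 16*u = (u - 4)*(u^2 - 4*u) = u*(u - 4)*(u - 4)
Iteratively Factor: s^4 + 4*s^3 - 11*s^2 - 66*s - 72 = (s + 2)*(s^3 + 2*s^2 - 15*s - 36) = (s + 2)*(s + 3)*(s^2 - s - 12) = (s - 4)*(s + 2)*(s + 3)*(s + 3)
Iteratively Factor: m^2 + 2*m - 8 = (m + 4)*(m - 2)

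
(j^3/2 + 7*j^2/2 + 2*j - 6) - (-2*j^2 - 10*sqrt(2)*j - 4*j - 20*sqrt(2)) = j^3/2 + 11*j^2/2 + 6*j + 10*sqrt(2)*j - 6 + 20*sqrt(2)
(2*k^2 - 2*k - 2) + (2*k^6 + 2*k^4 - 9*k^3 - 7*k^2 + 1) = 2*k^6 + 2*k^4 - 9*k^3 - 5*k^2 - 2*k - 1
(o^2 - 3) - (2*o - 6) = o^2 - 2*o + 3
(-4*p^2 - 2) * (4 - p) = 4*p^3 - 16*p^2 + 2*p - 8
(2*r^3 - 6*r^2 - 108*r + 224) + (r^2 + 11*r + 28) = 2*r^3 - 5*r^2 - 97*r + 252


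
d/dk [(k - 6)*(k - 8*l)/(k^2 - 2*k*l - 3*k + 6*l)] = ((k - 6)*(k - 8*l)*(-2*k + 2*l + 3) + 2*(k - 4*l - 3)*(k^2 - 2*k*l - 3*k + 6*l))/(k^2 - 2*k*l - 3*k + 6*l)^2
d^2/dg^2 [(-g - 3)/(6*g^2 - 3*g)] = 2*(-4*g^3 - 36*g^2 + 18*g - 3)/(3*g^3*(8*g^3 - 12*g^2 + 6*g - 1))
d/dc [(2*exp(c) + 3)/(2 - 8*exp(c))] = 7*exp(c)/(4*exp(c) - 1)^2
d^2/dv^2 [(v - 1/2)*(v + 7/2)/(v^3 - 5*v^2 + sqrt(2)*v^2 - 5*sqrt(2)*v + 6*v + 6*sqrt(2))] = (4*v^6 + 36*v^5 - 294*v^4 + 96*sqrt(2)*v^4 - 408*sqrt(2)*v^3 + 692*v^3 - 837*v^2 + 243*sqrt(2)*v^2 + 408*v + 555*sqrt(2)*v - 222*sqrt(2) + 490)/(2*(v^9 - 15*v^8 + 3*sqrt(2)*v^8 - 45*sqrt(2)*v^7 + 99*v^7 - 395*v^6 + 281*sqrt(2)*v^6 - 945*sqrt(2)*v^5 + 1116*v^5 - 2370*v^4 + 1860*sqrt(2)*v^4 - 2230*sqrt(2)*v^3 + 3564*v^3 - 3240*v^2 + 1764*sqrt(2)*v^2 - 1080*sqrt(2)*v + 1296*v + 432*sqrt(2)))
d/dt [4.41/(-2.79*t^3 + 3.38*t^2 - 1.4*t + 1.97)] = (36.9117*t^2 - 29.8116*t + 6.174)/(2.79*t^3 - 3.38*t^2 + 1.4*t - 1.97)^2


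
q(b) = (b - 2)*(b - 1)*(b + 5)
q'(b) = (b - 2)*(b - 1) + (b - 2)*(b + 5) + (b - 1)*(b + 5) = 3*b^2 + 4*b - 13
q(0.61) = 3.04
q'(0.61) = -9.44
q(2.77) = 10.59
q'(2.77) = 21.10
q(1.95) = -0.33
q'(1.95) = 6.21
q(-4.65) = 13.15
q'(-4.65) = 33.27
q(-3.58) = 36.29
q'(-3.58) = 11.13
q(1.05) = -0.29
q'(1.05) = -5.49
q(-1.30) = 28.08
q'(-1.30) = -13.13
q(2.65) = 8.20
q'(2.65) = 18.67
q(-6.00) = -56.00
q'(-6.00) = 71.00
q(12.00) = 1870.00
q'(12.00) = 467.00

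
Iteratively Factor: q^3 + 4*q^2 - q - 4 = (q + 4)*(q^2 - 1) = (q - 1)*(q + 4)*(q + 1)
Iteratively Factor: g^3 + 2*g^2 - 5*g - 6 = (g + 1)*(g^2 + g - 6) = (g + 1)*(g + 3)*(g - 2)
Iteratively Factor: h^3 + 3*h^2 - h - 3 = (h - 1)*(h^2 + 4*h + 3) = (h - 1)*(h + 3)*(h + 1)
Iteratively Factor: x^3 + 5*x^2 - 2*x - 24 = (x - 2)*(x^2 + 7*x + 12) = (x - 2)*(x + 4)*(x + 3)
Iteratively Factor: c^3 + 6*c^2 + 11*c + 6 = (c + 3)*(c^2 + 3*c + 2) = (c + 1)*(c + 3)*(c + 2)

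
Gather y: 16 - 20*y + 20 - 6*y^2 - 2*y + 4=-6*y^2 - 22*y + 40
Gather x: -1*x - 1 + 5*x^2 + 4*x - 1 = 5*x^2 + 3*x - 2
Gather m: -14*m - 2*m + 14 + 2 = 16 - 16*m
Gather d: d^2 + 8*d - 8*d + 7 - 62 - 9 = d^2 - 64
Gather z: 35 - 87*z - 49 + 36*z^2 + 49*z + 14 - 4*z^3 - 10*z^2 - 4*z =-4*z^3 + 26*z^2 - 42*z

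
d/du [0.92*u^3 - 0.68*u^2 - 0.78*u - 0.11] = 2.76*u^2 - 1.36*u - 0.78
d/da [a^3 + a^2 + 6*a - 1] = 3*a^2 + 2*a + 6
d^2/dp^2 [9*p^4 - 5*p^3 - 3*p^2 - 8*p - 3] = 108*p^2 - 30*p - 6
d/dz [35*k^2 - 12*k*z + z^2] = -12*k + 2*z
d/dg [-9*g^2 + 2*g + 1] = 2 - 18*g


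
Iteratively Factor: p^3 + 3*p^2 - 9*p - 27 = (p - 3)*(p^2 + 6*p + 9) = (p - 3)*(p + 3)*(p + 3)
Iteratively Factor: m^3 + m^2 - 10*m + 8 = (m - 1)*(m^2 + 2*m - 8) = (m - 2)*(m - 1)*(m + 4)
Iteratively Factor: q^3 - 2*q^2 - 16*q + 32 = (q - 4)*(q^2 + 2*q - 8) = (q - 4)*(q - 2)*(q + 4)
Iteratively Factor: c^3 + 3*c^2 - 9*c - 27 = (c + 3)*(c^2 - 9) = (c - 3)*(c + 3)*(c + 3)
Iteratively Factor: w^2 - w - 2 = (w + 1)*(w - 2)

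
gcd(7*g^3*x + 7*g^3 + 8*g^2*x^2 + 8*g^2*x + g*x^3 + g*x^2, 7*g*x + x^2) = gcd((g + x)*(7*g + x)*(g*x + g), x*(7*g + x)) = 7*g + x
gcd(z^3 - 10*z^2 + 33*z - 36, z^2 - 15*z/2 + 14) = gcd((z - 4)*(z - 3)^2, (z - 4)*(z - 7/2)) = z - 4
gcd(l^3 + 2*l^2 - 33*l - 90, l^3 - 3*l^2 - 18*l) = l^2 - 3*l - 18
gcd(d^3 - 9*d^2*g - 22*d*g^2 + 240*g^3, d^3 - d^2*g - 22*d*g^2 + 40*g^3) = d + 5*g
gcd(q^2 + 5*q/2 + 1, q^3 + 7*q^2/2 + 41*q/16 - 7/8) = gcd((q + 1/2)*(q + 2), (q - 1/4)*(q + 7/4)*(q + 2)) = q + 2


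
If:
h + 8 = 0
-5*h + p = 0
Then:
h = -8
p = -40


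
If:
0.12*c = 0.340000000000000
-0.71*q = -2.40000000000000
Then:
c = 2.83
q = 3.38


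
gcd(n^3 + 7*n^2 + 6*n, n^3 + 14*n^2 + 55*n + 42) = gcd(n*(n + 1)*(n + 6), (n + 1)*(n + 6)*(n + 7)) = n^2 + 7*n + 6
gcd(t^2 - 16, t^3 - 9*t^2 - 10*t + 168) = t + 4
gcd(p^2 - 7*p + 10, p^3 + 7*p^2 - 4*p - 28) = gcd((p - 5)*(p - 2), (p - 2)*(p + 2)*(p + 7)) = p - 2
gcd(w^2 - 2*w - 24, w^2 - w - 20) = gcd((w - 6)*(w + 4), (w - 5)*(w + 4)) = w + 4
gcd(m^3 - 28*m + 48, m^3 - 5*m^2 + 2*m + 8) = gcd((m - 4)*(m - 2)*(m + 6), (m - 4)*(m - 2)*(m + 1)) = m^2 - 6*m + 8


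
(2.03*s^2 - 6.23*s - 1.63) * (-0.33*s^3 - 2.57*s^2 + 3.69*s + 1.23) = -0.6699*s^5 - 3.1612*s^4 + 24.0397*s^3 - 16.3027*s^2 - 13.6776*s - 2.0049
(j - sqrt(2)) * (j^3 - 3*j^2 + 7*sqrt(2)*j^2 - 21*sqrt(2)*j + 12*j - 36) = j^4 - 3*j^3 + 6*sqrt(2)*j^3 - 18*sqrt(2)*j^2 - 2*j^2 - 12*sqrt(2)*j + 6*j + 36*sqrt(2)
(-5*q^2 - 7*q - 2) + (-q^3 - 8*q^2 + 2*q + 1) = -q^3 - 13*q^2 - 5*q - 1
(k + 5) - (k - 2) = 7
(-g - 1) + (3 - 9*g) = 2 - 10*g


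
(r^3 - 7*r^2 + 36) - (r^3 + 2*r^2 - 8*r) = -9*r^2 + 8*r + 36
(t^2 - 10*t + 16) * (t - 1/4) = t^3 - 41*t^2/4 + 37*t/2 - 4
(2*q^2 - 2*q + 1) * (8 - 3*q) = -6*q^3 + 22*q^2 - 19*q + 8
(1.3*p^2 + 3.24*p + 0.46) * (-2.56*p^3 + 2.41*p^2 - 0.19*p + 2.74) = -3.328*p^5 - 5.1614*p^4 + 6.3838*p^3 + 4.055*p^2 + 8.7902*p + 1.2604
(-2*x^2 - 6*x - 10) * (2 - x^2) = 2*x^4 + 6*x^3 + 6*x^2 - 12*x - 20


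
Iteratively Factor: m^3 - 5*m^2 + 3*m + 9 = (m - 3)*(m^2 - 2*m - 3) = (m - 3)^2*(m + 1)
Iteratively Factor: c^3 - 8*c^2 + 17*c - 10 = (c - 1)*(c^2 - 7*c + 10) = (c - 5)*(c - 1)*(c - 2)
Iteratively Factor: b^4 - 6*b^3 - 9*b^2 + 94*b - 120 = (b - 2)*(b^3 - 4*b^2 - 17*b + 60) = (b - 3)*(b - 2)*(b^2 - b - 20) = (b - 5)*(b - 3)*(b - 2)*(b + 4)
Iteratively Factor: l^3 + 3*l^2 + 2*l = (l + 2)*(l^2 + l) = (l + 1)*(l + 2)*(l)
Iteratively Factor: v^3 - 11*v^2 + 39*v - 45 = (v - 3)*(v^2 - 8*v + 15) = (v - 3)^2*(v - 5)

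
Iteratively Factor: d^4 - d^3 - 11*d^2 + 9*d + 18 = (d + 3)*(d^3 - 4*d^2 + d + 6) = (d + 1)*(d + 3)*(d^2 - 5*d + 6) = (d - 2)*(d + 1)*(d + 3)*(d - 3)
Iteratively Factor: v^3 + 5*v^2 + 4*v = (v + 4)*(v^2 + v) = (v + 1)*(v + 4)*(v)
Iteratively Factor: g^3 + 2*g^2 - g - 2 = (g - 1)*(g^2 + 3*g + 2) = (g - 1)*(g + 2)*(g + 1)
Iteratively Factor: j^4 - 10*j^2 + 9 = (j + 3)*(j^3 - 3*j^2 - j + 3) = (j + 1)*(j + 3)*(j^2 - 4*j + 3) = (j - 1)*(j + 1)*(j + 3)*(j - 3)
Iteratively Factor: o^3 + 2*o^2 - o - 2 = (o + 2)*(o^2 - 1) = (o - 1)*(o + 2)*(o + 1)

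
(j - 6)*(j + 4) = j^2 - 2*j - 24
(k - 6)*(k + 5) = k^2 - k - 30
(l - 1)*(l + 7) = l^2 + 6*l - 7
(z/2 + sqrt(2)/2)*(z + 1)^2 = z^3/2 + sqrt(2)*z^2/2 + z^2 + z/2 + sqrt(2)*z + sqrt(2)/2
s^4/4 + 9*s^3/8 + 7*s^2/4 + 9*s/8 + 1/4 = (s/4 + 1/4)*(s + 1/2)*(s + 1)*(s + 2)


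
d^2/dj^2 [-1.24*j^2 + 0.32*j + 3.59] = -2.48000000000000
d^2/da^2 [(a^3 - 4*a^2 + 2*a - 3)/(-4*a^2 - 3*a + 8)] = 2*(-121*a^3 + 600*a^2 - 276*a + 331)/(64*a^6 + 144*a^5 - 276*a^4 - 549*a^3 + 552*a^2 + 576*a - 512)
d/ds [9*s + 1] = 9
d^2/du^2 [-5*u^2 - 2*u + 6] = -10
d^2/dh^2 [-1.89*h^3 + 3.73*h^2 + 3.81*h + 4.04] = 7.46 - 11.34*h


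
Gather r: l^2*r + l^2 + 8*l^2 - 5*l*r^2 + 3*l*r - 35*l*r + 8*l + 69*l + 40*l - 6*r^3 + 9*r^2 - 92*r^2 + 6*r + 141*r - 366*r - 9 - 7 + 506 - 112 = 9*l^2 + 117*l - 6*r^3 + r^2*(-5*l - 83) + r*(l^2 - 32*l - 219) + 378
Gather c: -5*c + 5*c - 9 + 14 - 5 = 0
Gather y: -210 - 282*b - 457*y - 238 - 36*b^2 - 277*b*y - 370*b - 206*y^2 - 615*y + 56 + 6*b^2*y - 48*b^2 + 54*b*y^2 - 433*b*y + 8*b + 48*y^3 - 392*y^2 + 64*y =-84*b^2 - 644*b + 48*y^3 + y^2*(54*b - 598) + y*(6*b^2 - 710*b - 1008) - 392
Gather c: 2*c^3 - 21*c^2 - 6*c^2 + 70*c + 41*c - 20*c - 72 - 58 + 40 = 2*c^3 - 27*c^2 + 91*c - 90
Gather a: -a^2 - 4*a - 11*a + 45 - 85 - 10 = -a^2 - 15*a - 50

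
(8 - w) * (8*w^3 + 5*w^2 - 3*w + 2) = -8*w^4 + 59*w^3 + 43*w^2 - 26*w + 16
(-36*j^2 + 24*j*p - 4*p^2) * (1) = -36*j^2 + 24*j*p - 4*p^2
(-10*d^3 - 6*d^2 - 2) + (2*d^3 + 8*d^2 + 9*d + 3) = -8*d^3 + 2*d^2 + 9*d + 1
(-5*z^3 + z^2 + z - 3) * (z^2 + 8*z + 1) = -5*z^5 - 39*z^4 + 4*z^3 + 6*z^2 - 23*z - 3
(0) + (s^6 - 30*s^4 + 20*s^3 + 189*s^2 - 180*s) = s^6 - 30*s^4 + 20*s^3 + 189*s^2 - 180*s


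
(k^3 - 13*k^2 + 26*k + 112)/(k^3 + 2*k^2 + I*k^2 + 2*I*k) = (k^2 - 15*k + 56)/(k*(k + I))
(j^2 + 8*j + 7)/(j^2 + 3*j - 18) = (j^2 + 8*j + 7)/(j^2 + 3*j - 18)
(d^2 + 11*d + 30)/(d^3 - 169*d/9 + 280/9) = 9*(d + 6)/(9*d^2 - 45*d + 56)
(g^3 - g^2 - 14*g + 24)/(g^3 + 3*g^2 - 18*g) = (g^2 + 2*g - 8)/(g*(g + 6))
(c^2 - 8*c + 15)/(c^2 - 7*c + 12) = (c - 5)/(c - 4)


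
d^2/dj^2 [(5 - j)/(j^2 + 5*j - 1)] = 2*(3*j*(j^2 + 5*j - 1) - (j - 5)*(2*j + 5)^2)/(j^2 + 5*j - 1)^3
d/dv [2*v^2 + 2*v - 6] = 4*v + 2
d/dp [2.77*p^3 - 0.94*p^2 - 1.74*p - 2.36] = 8.31*p^2 - 1.88*p - 1.74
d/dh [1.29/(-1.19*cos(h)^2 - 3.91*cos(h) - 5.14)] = -(3.0702*cos(h) + 5.0439)*sin(h)/(1.19*cos(h)^2 + 3.91*cos(h) + 5.14)^2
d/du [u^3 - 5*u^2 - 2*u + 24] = 3*u^2 - 10*u - 2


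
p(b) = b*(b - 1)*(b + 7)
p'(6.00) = 173.00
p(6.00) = 390.00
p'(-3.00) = -16.00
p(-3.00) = 48.00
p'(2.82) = 50.70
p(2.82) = 50.40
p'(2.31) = 36.73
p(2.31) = 28.17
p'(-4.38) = -2.01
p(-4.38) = 61.74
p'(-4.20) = -4.48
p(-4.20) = 61.15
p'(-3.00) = -16.00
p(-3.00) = 48.00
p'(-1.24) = -17.27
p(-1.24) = 16.00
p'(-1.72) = -18.76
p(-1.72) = 24.70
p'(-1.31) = -17.57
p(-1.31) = 17.22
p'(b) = b*(b - 1) + b*(b + 7) + (b - 1)*(b + 7) = 3*b^2 + 12*b - 7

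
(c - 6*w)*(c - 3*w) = c^2 - 9*c*w + 18*w^2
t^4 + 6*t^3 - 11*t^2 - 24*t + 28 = (t - 2)*(t - 1)*(t + 2)*(t + 7)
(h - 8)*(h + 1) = h^2 - 7*h - 8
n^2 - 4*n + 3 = (n - 3)*(n - 1)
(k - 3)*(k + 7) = k^2 + 4*k - 21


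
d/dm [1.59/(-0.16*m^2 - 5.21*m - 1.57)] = (0.5088*m + 8.2839)/(0.16*m^2 + 5.21*m + 1.57)^2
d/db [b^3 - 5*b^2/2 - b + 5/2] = 3*b^2 - 5*b - 1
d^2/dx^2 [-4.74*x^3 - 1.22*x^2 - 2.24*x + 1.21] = -28.44*x - 2.44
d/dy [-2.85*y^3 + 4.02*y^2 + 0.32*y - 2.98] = -8.55*y^2 + 8.04*y + 0.32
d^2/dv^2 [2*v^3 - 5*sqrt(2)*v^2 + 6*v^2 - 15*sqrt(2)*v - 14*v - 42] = 12*v - 10*sqrt(2) + 12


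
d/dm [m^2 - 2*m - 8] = 2*m - 2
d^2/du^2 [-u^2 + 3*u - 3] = -2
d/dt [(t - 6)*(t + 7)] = 2*t + 1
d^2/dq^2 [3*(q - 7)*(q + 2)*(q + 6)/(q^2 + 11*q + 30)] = 216/(q^3 + 15*q^2 + 75*q + 125)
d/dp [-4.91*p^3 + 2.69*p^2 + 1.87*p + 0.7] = -14.73*p^2 + 5.38*p + 1.87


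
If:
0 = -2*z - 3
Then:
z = -3/2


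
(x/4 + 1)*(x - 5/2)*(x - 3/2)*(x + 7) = x^4/4 + 7*x^3/4 - 49*x^2/16 - 283*x/16 + 105/4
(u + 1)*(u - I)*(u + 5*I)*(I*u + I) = I*u^4 - 4*u^3 + 2*I*u^3 - 8*u^2 + 6*I*u^2 - 4*u + 10*I*u + 5*I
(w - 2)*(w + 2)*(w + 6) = w^3 + 6*w^2 - 4*w - 24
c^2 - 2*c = c*(c - 2)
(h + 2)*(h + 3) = h^2 + 5*h + 6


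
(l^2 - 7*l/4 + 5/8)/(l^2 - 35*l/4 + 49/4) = (8*l^2 - 14*l + 5)/(2*(4*l^2 - 35*l + 49))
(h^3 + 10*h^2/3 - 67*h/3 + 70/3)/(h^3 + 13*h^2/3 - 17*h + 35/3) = (h - 2)/(h - 1)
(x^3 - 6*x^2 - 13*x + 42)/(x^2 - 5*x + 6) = (x^2 - 4*x - 21)/(x - 3)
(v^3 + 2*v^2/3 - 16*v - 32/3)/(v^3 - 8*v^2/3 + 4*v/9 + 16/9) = 3*(v^2 - 16)/(3*v^2 - 10*v + 8)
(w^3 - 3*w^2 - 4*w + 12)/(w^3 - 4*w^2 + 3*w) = (w^2 - 4)/(w*(w - 1))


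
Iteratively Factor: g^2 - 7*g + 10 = (g - 2)*(g - 5)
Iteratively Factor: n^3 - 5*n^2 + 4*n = (n - 1)*(n^2 - 4*n) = (n - 4)*(n - 1)*(n)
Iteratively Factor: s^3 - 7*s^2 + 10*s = (s - 2)*(s^2 - 5*s) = s*(s - 2)*(s - 5)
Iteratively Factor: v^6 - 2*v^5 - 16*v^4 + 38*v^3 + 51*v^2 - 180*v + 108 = (v - 2)*(v^5 - 16*v^3 + 6*v^2 + 63*v - 54) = (v - 2)^2*(v^4 + 2*v^3 - 12*v^2 - 18*v + 27) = (v - 2)^2*(v - 1)*(v^3 + 3*v^2 - 9*v - 27) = (v - 2)^2*(v - 1)*(v + 3)*(v^2 - 9) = (v - 2)^2*(v - 1)*(v + 3)^2*(v - 3)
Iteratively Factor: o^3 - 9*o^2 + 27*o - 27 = (o - 3)*(o^2 - 6*o + 9) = (o - 3)^2*(o - 3)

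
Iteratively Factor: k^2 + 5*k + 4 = (k + 1)*(k + 4)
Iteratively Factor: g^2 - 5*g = (g)*(g - 5)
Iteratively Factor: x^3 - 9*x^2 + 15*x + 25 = (x - 5)*(x^2 - 4*x - 5) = (x - 5)*(x + 1)*(x - 5)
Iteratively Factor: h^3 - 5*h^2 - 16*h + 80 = (h + 4)*(h^2 - 9*h + 20) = (h - 5)*(h + 4)*(h - 4)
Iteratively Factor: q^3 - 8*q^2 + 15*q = (q - 5)*(q^2 - 3*q) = q*(q - 5)*(q - 3)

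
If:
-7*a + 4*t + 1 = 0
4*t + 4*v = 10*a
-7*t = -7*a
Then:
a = 1/3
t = 1/3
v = 1/2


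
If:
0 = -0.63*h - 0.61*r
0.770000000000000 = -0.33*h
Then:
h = -2.33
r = 2.41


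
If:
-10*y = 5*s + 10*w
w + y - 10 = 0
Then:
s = -20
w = 10 - y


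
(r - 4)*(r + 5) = r^2 + r - 20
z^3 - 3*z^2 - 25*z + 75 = (z - 5)*(z - 3)*(z + 5)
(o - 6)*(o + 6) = o^2 - 36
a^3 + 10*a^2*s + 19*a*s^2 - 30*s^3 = (a - s)*(a + 5*s)*(a + 6*s)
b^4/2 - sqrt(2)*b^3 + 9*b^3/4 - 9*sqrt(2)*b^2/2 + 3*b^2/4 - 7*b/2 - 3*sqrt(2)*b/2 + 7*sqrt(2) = (b/2 + 1)*(b - 1)*(b + 7/2)*(b - 2*sqrt(2))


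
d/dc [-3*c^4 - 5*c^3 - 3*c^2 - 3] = 3*c*(-4*c^2 - 5*c - 2)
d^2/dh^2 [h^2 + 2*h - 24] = 2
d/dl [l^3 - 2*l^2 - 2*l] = 3*l^2 - 4*l - 2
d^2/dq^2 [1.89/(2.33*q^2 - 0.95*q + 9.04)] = (-20.521242*q^2 + 8.36703*q + 1.89*(4.66*q - 0.95)*(9.32*q - 1.9) - 79.618896)/(2.33*q^2 - 0.95*q + 9.04)^3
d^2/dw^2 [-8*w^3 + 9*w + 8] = -48*w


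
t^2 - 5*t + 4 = (t - 4)*(t - 1)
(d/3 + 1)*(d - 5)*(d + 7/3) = d^3/3 + d^2/9 - 59*d/9 - 35/3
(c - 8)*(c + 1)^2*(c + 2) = c^4 - 4*c^3 - 27*c^2 - 38*c - 16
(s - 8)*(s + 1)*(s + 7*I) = s^3 - 7*s^2 + 7*I*s^2 - 8*s - 49*I*s - 56*I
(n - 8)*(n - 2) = n^2 - 10*n + 16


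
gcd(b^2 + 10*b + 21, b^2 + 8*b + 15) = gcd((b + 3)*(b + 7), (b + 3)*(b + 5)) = b + 3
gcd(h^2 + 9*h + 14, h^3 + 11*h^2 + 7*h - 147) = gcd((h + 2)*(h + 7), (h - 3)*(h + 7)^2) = h + 7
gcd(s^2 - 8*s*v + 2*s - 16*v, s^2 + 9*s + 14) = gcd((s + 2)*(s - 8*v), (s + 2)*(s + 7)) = s + 2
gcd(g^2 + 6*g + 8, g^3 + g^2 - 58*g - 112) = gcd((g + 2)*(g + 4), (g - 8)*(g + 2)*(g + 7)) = g + 2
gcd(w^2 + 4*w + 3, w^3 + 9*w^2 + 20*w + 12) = w + 1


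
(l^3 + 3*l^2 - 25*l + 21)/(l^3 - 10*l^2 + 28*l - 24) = (l^3 + 3*l^2 - 25*l + 21)/(l^3 - 10*l^2 + 28*l - 24)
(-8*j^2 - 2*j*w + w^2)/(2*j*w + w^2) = (-4*j + w)/w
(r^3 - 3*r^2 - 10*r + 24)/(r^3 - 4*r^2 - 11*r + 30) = (r - 4)/(r - 5)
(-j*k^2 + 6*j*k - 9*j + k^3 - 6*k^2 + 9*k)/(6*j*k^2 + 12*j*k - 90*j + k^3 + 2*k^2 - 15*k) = (-j*k + 3*j + k^2 - 3*k)/(6*j*k + 30*j + k^2 + 5*k)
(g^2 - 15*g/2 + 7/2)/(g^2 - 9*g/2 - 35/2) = (2*g - 1)/(2*g + 5)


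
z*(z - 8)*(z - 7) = z^3 - 15*z^2 + 56*z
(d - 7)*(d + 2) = d^2 - 5*d - 14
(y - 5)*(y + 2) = y^2 - 3*y - 10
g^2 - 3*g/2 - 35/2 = (g - 5)*(g + 7/2)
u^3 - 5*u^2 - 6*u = u*(u - 6)*(u + 1)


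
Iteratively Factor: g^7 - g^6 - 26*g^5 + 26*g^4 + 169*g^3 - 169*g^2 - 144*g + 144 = (g - 4)*(g^6 + 3*g^5 - 14*g^4 - 30*g^3 + 49*g^2 + 27*g - 36) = (g - 4)*(g - 1)*(g^5 + 4*g^4 - 10*g^3 - 40*g^2 + 9*g + 36) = (g - 4)*(g - 1)*(g + 3)*(g^4 + g^3 - 13*g^2 - g + 12) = (g - 4)*(g - 1)*(g + 1)*(g + 3)*(g^3 - 13*g + 12) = (g - 4)*(g - 3)*(g - 1)*(g + 1)*(g + 3)*(g^2 + 3*g - 4) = (g - 4)*(g - 3)*(g - 1)*(g + 1)*(g + 3)*(g + 4)*(g - 1)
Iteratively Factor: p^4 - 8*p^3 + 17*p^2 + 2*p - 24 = (p - 3)*(p^3 - 5*p^2 + 2*p + 8) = (p - 4)*(p - 3)*(p^2 - p - 2) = (p - 4)*(p - 3)*(p + 1)*(p - 2)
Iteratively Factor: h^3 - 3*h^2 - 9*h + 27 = (h - 3)*(h^2 - 9) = (h - 3)^2*(h + 3)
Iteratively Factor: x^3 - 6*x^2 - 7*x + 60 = (x + 3)*(x^2 - 9*x + 20) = (x - 4)*(x + 3)*(x - 5)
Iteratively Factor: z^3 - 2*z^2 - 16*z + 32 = (z - 4)*(z^2 + 2*z - 8) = (z - 4)*(z + 4)*(z - 2)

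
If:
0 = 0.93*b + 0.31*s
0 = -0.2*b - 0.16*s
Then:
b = 0.00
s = 0.00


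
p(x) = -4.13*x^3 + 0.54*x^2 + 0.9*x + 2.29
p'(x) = -12.39*x^2 + 1.08*x + 0.9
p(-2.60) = 76.19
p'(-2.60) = -85.66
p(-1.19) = 8.94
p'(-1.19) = -17.93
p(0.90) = 0.53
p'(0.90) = -8.16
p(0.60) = 2.13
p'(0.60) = -2.91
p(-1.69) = 22.25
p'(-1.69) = -36.31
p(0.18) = 2.45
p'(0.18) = 0.69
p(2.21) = -37.66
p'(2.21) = -57.23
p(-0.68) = 3.23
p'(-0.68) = -5.56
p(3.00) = -101.66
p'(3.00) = -107.37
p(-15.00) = 14049.04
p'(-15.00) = -2803.05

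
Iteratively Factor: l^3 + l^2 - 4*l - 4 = (l + 1)*(l^2 - 4) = (l - 2)*(l + 1)*(l + 2)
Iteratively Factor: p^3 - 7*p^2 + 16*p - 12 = (p - 2)*(p^2 - 5*p + 6) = (p - 3)*(p - 2)*(p - 2)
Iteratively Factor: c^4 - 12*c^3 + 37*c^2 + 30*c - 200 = (c - 4)*(c^3 - 8*c^2 + 5*c + 50) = (c - 4)*(c + 2)*(c^2 - 10*c + 25) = (c - 5)*(c - 4)*(c + 2)*(c - 5)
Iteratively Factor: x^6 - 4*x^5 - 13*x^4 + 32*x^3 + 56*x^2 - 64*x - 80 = (x - 5)*(x^5 + x^4 - 8*x^3 - 8*x^2 + 16*x + 16) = (x - 5)*(x - 2)*(x^4 + 3*x^3 - 2*x^2 - 12*x - 8) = (x - 5)*(x - 2)*(x + 2)*(x^3 + x^2 - 4*x - 4) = (x - 5)*(x - 2)*(x + 2)^2*(x^2 - x - 2) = (x - 5)*(x - 2)*(x + 1)*(x + 2)^2*(x - 2)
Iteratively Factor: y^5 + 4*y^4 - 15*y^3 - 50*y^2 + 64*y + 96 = (y - 3)*(y^4 + 7*y^3 + 6*y^2 - 32*y - 32) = (y - 3)*(y + 4)*(y^3 + 3*y^2 - 6*y - 8) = (y - 3)*(y - 2)*(y + 4)*(y^2 + 5*y + 4) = (y - 3)*(y - 2)*(y + 4)^2*(y + 1)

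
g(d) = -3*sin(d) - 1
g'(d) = -3*cos(d)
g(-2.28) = 1.28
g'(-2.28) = 1.95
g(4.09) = 1.44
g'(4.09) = 1.75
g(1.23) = -3.83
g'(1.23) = -1.00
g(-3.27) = -1.38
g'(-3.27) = 2.98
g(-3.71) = -2.61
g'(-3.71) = 2.53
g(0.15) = -1.45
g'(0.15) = -2.97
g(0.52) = -2.49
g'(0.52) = -2.60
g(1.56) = -4.00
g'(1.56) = -0.03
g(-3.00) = -0.58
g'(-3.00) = 2.97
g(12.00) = 0.61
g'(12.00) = -2.53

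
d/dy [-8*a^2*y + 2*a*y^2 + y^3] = -8*a^2 + 4*a*y + 3*y^2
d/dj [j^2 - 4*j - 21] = 2*j - 4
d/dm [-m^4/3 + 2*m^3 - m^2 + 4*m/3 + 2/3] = -4*m^3/3 + 6*m^2 - 2*m + 4/3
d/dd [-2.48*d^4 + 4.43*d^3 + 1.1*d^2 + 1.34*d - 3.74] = -9.92*d^3 + 13.29*d^2 + 2.2*d + 1.34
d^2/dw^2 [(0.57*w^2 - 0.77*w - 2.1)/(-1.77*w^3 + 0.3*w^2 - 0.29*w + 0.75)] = (-3.571506*w^6 + 14.473998*w^5 + 78.251346*w^4 - 29.186112*w^3 + 20.63718*w^2 + 14.5908*w - 0.89808)/(5.545233*w^9 - 2.81961*w^8 + 3.203523*w^7 - 7.999965*w^6 + 2.914371*w^5 - 2.58804*w^4 + 3.402764*w^3 - 0.695475*w^2 + 0.489375*w - 0.421875)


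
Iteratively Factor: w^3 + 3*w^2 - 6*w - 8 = (w - 2)*(w^2 + 5*w + 4) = (w - 2)*(w + 4)*(w + 1)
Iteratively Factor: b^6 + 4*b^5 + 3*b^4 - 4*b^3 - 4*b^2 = (b + 1)*(b^5 + 3*b^4 - 4*b^2) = b*(b + 1)*(b^4 + 3*b^3 - 4*b) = b*(b + 1)*(b + 2)*(b^3 + b^2 - 2*b) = b*(b - 1)*(b + 1)*(b + 2)*(b^2 + 2*b) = b*(b - 1)*(b + 1)*(b + 2)^2*(b)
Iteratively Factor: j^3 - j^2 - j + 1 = (j + 1)*(j^2 - 2*j + 1) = (j - 1)*(j + 1)*(j - 1)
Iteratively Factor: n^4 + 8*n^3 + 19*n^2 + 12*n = (n + 3)*(n^3 + 5*n^2 + 4*n) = n*(n + 3)*(n^2 + 5*n + 4) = n*(n + 1)*(n + 3)*(n + 4)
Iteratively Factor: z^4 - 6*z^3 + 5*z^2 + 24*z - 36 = (z - 2)*(z^3 - 4*z^2 - 3*z + 18) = (z - 2)*(z + 2)*(z^2 - 6*z + 9) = (z - 3)*(z - 2)*(z + 2)*(z - 3)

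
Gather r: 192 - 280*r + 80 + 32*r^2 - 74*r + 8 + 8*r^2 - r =40*r^2 - 355*r + 280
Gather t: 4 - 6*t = 4 - 6*t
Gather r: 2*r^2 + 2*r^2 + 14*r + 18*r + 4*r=4*r^2 + 36*r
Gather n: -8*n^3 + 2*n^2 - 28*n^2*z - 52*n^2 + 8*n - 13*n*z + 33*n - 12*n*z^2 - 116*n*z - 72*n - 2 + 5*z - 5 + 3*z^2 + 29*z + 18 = -8*n^3 + n^2*(-28*z - 50) + n*(-12*z^2 - 129*z - 31) + 3*z^2 + 34*z + 11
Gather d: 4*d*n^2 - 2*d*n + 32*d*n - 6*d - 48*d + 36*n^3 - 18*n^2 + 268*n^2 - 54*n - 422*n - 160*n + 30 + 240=d*(4*n^2 + 30*n - 54) + 36*n^3 + 250*n^2 - 636*n + 270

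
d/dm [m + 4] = 1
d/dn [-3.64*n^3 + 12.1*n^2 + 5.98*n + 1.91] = -10.92*n^2 + 24.2*n + 5.98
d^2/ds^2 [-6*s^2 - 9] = -12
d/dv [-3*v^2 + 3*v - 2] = 3 - 6*v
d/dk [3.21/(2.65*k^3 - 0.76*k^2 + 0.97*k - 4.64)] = (-25.5195*k^2 + 4.8792*k - 3.1137)/(2.65*k^3 - 0.76*k^2 + 0.97*k - 4.64)^2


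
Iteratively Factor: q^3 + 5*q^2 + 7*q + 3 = (q + 1)*(q^2 + 4*q + 3) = (q + 1)^2*(q + 3)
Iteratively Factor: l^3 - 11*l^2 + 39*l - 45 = (l - 3)*(l^2 - 8*l + 15) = (l - 3)^2*(l - 5)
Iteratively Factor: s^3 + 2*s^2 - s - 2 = (s + 2)*(s^2 - 1) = (s + 1)*(s + 2)*(s - 1)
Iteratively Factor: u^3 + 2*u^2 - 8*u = (u + 4)*(u^2 - 2*u) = u*(u + 4)*(u - 2)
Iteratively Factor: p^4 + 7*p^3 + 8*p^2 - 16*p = (p + 4)*(p^3 + 3*p^2 - 4*p) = (p - 1)*(p + 4)*(p^2 + 4*p) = (p - 1)*(p + 4)^2*(p)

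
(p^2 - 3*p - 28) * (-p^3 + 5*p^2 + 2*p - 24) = -p^5 + 8*p^4 + 15*p^3 - 170*p^2 + 16*p + 672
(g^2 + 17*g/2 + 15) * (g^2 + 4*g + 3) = g^4 + 25*g^3/2 + 52*g^2 + 171*g/2 + 45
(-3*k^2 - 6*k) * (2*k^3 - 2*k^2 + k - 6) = -6*k^5 - 6*k^4 + 9*k^3 + 12*k^2 + 36*k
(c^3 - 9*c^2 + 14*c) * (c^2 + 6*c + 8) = c^5 - 3*c^4 - 32*c^3 + 12*c^2 + 112*c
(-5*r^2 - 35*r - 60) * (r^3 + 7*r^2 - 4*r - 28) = -5*r^5 - 70*r^4 - 285*r^3 - 140*r^2 + 1220*r + 1680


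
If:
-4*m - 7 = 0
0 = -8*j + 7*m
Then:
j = -49/32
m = -7/4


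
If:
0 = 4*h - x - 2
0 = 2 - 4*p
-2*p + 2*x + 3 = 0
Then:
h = 1/4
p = 1/2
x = -1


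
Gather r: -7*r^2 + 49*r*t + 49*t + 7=-7*r^2 + 49*r*t + 49*t + 7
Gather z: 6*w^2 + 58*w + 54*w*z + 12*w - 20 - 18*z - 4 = 6*w^2 + 70*w + z*(54*w - 18) - 24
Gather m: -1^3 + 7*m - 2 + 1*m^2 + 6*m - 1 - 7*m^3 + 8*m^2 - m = -7*m^3 + 9*m^2 + 12*m - 4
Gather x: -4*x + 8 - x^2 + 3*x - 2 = -x^2 - x + 6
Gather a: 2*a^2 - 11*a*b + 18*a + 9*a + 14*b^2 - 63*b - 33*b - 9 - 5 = 2*a^2 + a*(27 - 11*b) + 14*b^2 - 96*b - 14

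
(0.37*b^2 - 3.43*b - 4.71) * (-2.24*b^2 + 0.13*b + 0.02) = -0.8288*b^4 + 7.7313*b^3 + 10.1119*b^2 - 0.6809*b - 0.0942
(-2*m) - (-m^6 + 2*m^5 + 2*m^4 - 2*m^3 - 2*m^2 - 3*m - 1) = m^6 - 2*m^5 - 2*m^4 + 2*m^3 + 2*m^2 + m + 1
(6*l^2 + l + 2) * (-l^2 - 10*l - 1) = -6*l^4 - 61*l^3 - 18*l^2 - 21*l - 2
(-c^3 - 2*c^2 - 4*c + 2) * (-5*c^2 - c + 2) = 5*c^5 + 11*c^4 + 20*c^3 - 10*c^2 - 10*c + 4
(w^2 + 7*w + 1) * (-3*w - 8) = -3*w^3 - 29*w^2 - 59*w - 8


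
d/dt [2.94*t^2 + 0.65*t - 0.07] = 5.88*t + 0.65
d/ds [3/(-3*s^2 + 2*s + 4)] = 6*(3*s - 1)/(-3*s^2 + 2*s + 4)^2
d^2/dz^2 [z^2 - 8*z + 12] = 2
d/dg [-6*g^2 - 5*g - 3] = -12*g - 5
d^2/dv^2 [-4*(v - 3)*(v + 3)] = -8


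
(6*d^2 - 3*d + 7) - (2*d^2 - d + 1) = 4*d^2 - 2*d + 6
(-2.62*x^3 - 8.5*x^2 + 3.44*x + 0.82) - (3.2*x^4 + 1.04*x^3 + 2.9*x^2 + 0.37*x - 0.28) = -3.2*x^4 - 3.66*x^3 - 11.4*x^2 + 3.07*x + 1.1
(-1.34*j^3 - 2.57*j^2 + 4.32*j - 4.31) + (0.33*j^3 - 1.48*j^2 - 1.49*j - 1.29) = -1.01*j^3 - 4.05*j^2 + 2.83*j - 5.6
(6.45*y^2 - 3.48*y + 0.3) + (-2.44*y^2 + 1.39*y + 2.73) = 4.01*y^2 - 2.09*y + 3.03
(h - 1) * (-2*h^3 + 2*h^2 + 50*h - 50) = -2*h^4 + 4*h^3 + 48*h^2 - 100*h + 50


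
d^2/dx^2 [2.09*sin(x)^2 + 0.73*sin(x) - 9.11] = -0.73*sin(x) + 4.18*cos(2*x)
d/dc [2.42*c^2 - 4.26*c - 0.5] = 4.84*c - 4.26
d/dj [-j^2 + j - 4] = 1 - 2*j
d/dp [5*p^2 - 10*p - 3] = 10*p - 10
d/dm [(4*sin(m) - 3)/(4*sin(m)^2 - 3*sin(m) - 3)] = (-16*sin(m)^2 + 24*sin(m) - 21)*cos(m)/(4*sin(m)^2 - 3*sin(m) - 3)^2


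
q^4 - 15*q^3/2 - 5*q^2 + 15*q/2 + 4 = (q - 8)*(q - 1)*(q + 1/2)*(q + 1)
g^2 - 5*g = g*(g - 5)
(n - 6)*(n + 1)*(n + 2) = n^3 - 3*n^2 - 16*n - 12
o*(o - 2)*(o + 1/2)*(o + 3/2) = o^4 - 13*o^2/4 - 3*o/2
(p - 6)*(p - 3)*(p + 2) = p^3 - 7*p^2 + 36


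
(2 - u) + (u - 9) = -7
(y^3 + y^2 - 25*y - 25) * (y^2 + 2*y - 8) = y^5 + 3*y^4 - 31*y^3 - 83*y^2 + 150*y + 200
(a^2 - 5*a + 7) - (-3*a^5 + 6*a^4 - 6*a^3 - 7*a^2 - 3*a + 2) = 3*a^5 - 6*a^4 + 6*a^3 + 8*a^2 - 2*a + 5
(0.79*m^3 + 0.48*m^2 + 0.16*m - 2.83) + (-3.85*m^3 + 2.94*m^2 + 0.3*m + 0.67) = -3.06*m^3 + 3.42*m^2 + 0.46*m - 2.16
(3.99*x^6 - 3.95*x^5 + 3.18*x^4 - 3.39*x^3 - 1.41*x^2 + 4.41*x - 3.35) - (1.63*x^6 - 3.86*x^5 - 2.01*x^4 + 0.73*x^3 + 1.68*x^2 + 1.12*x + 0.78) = 2.36*x^6 - 0.0900000000000003*x^5 + 5.19*x^4 - 4.12*x^3 - 3.09*x^2 + 3.29*x - 4.13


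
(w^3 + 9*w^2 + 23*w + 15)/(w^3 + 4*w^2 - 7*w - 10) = (w + 3)/(w - 2)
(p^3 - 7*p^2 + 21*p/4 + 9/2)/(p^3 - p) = (4*p^3 - 28*p^2 + 21*p + 18)/(4*p*(p^2 - 1))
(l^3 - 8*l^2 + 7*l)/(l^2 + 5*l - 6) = l*(l - 7)/(l + 6)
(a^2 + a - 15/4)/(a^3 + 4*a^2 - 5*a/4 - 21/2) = (2*a + 5)/(2*a^2 + 11*a + 14)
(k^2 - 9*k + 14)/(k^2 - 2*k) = (k - 7)/k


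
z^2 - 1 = (z - 1)*(z + 1)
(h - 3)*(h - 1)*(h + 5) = h^3 + h^2 - 17*h + 15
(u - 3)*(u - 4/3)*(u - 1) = u^3 - 16*u^2/3 + 25*u/3 - 4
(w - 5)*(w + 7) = w^2 + 2*w - 35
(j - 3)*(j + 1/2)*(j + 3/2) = j^3 - j^2 - 21*j/4 - 9/4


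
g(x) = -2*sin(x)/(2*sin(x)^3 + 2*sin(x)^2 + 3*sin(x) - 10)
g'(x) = -2*(-6*sin(x)^2*cos(x) - 4*sin(x)*cos(x) - 3*cos(x))*sin(x)/(2*sin(x)^3 + 2*sin(x)^2 + 3*sin(x) - 10)^2 - 2*cos(x)/(2*sin(x)^3 + 2*sin(x)^2 + 3*sin(x) - 10) = 4*(2*sin(x)^3 + sin(x)^2 + 5)*cos(x)/(2*sin(x)^3 + 2*sin(x)^2 + 3*sin(x) - 10)^2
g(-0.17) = -0.03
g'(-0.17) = 0.18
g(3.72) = -0.10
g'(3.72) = -0.13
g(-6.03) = 0.06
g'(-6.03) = 0.24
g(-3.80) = 0.18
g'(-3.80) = -0.38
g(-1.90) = -0.15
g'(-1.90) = -0.03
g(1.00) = 0.35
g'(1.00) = 0.63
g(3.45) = -0.06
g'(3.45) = -0.17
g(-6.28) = 0.00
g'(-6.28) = 0.20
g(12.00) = -0.09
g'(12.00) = 0.13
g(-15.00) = -0.11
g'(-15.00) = -0.11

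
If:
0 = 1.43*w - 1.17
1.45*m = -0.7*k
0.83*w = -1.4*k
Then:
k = -0.49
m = 0.23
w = 0.82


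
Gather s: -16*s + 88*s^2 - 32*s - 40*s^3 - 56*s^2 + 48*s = -40*s^3 + 32*s^2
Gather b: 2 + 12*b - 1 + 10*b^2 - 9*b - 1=10*b^2 + 3*b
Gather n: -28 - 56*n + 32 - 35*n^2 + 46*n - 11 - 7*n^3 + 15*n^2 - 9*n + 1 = -7*n^3 - 20*n^2 - 19*n - 6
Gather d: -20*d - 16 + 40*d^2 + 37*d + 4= 40*d^2 + 17*d - 12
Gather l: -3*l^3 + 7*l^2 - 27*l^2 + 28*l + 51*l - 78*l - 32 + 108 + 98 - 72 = -3*l^3 - 20*l^2 + l + 102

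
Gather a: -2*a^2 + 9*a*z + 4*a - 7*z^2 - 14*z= -2*a^2 + a*(9*z + 4) - 7*z^2 - 14*z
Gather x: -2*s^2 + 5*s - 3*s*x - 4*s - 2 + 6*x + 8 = -2*s^2 + s + x*(6 - 3*s) + 6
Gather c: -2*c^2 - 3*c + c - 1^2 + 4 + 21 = -2*c^2 - 2*c + 24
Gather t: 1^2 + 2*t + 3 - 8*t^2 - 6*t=-8*t^2 - 4*t + 4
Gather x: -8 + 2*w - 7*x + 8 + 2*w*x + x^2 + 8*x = 2*w + x^2 + x*(2*w + 1)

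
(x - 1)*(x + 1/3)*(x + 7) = x^3 + 19*x^2/3 - 5*x - 7/3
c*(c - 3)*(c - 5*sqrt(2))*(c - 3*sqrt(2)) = c^4 - 8*sqrt(2)*c^3 - 3*c^3 + 30*c^2 + 24*sqrt(2)*c^2 - 90*c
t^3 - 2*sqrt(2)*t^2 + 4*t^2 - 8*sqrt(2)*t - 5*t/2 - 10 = (t + 4)*(t - 5*sqrt(2)/2)*(t + sqrt(2)/2)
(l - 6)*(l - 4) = l^2 - 10*l + 24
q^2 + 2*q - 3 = (q - 1)*(q + 3)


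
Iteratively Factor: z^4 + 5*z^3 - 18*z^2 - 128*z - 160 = (z + 4)*(z^3 + z^2 - 22*z - 40) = (z - 5)*(z + 4)*(z^2 + 6*z + 8) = (z - 5)*(z + 4)^2*(z + 2)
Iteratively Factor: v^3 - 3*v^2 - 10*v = (v + 2)*(v^2 - 5*v) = v*(v + 2)*(v - 5)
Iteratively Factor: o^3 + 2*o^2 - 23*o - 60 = (o + 4)*(o^2 - 2*o - 15) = (o - 5)*(o + 4)*(o + 3)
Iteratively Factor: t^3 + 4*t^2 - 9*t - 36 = (t + 3)*(t^2 + t - 12) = (t - 3)*(t + 3)*(t + 4)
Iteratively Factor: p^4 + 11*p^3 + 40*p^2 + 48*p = (p + 4)*(p^3 + 7*p^2 + 12*p) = p*(p + 4)*(p^2 + 7*p + 12) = p*(p + 3)*(p + 4)*(p + 4)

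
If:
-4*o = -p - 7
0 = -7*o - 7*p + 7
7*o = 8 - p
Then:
No Solution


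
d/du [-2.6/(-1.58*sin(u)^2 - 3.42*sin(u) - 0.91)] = -(8.216*sin(u) + 8.892)*cos(u)/(1.58*sin(u)^2 + 3.42*sin(u) + 0.91)^2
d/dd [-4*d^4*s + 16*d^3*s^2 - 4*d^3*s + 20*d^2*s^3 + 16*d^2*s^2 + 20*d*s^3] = 4*s*(-4*d^3 + 12*d^2*s - 3*d^2 + 10*d*s^2 + 8*d*s + 5*s^2)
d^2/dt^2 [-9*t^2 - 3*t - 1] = -18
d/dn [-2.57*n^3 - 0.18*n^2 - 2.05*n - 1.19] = -7.71*n^2 - 0.36*n - 2.05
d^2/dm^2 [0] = 0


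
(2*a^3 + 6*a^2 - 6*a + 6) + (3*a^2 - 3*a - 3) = 2*a^3 + 9*a^2 - 9*a + 3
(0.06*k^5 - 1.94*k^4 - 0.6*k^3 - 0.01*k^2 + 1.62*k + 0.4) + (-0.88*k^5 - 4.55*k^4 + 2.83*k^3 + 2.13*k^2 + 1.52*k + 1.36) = -0.82*k^5 - 6.49*k^4 + 2.23*k^3 + 2.12*k^2 + 3.14*k + 1.76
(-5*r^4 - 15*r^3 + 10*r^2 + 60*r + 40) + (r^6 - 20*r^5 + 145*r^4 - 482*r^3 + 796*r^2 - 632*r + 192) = r^6 - 20*r^5 + 140*r^4 - 497*r^3 + 806*r^2 - 572*r + 232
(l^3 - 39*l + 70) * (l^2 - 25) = l^5 - 64*l^3 + 70*l^2 + 975*l - 1750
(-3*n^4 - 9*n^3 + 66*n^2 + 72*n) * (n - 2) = -3*n^5 - 3*n^4 + 84*n^3 - 60*n^2 - 144*n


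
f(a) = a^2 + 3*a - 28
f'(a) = 2*a + 3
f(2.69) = -12.69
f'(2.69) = 8.38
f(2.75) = -12.19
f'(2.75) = 8.50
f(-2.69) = -28.83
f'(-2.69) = -2.38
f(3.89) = -1.20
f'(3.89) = 10.78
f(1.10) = -23.49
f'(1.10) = 5.20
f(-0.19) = -28.53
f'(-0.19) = 2.62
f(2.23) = -16.34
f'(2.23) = 7.46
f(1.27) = -22.58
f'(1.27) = 5.54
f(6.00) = 26.00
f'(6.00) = 15.00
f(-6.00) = -10.00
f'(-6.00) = -9.00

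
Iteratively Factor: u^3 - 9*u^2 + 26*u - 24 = (u - 3)*(u^2 - 6*u + 8) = (u - 4)*(u - 3)*(u - 2)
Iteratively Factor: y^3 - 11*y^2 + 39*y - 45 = (y - 5)*(y^2 - 6*y + 9) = (y - 5)*(y - 3)*(y - 3)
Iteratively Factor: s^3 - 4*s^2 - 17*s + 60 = (s - 3)*(s^2 - s - 20) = (s - 5)*(s - 3)*(s + 4)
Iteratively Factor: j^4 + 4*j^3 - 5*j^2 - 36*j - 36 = (j + 2)*(j^3 + 2*j^2 - 9*j - 18) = (j + 2)*(j + 3)*(j^2 - j - 6) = (j + 2)^2*(j + 3)*(j - 3)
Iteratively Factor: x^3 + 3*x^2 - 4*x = (x - 1)*(x^2 + 4*x) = x*(x - 1)*(x + 4)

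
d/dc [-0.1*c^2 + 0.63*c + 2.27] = 0.63 - 0.2*c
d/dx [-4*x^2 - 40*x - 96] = -8*x - 40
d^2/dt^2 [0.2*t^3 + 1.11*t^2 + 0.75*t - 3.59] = 1.2*t + 2.22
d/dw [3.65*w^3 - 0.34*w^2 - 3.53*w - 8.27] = 10.95*w^2 - 0.68*w - 3.53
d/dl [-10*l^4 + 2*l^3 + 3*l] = -40*l^3 + 6*l^2 + 3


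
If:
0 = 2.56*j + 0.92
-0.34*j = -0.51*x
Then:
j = -0.36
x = -0.24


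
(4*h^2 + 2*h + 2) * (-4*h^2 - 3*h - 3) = -16*h^4 - 20*h^3 - 26*h^2 - 12*h - 6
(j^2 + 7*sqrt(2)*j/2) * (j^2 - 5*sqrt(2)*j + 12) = j^4 - 3*sqrt(2)*j^3/2 - 23*j^2 + 42*sqrt(2)*j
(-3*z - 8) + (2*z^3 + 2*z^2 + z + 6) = 2*z^3 + 2*z^2 - 2*z - 2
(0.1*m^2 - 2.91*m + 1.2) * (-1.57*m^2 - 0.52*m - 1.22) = -0.157*m^4 + 4.5167*m^3 - 0.4928*m^2 + 2.9262*m - 1.464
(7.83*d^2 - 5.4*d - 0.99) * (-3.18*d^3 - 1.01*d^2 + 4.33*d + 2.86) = -24.8994*d^5 + 9.2637*d^4 + 42.5061*d^3 + 0.0116999999999976*d^2 - 19.7307*d - 2.8314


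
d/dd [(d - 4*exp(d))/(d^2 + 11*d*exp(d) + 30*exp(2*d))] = ((1 - 4*exp(d))*(d^2 + 11*d*exp(d) + 30*exp(2*d)) - (d - 4*exp(d))*(11*d*exp(d) + 2*d + 60*exp(2*d) + 11*exp(d)))/(d^2 + 11*d*exp(d) + 30*exp(2*d))^2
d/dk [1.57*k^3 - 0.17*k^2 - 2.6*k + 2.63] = 4.71*k^2 - 0.34*k - 2.6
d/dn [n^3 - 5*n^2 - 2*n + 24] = 3*n^2 - 10*n - 2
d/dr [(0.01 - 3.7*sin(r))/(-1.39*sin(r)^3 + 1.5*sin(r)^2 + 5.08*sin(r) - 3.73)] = (-10.286*sin(r)^3 + 5.5917*sin(r)^2 - 0.0300000000000011*sin(r) + 13.7502)*cos(r)/(1.9321*sin(r)^6 - 4.17*sin(r)^5 - 11.8724*sin(r)^4 + 25.6094*sin(r)^3 + 14.6164*sin(r)^2 - 37.8968*sin(r) + 13.9129)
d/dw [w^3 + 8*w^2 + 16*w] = 3*w^2 + 16*w + 16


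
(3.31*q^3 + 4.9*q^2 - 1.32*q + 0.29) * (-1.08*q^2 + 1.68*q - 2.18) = -3.5748*q^5 + 0.268799999999999*q^4 + 2.4418*q^3 - 13.2128*q^2 + 3.3648*q - 0.6322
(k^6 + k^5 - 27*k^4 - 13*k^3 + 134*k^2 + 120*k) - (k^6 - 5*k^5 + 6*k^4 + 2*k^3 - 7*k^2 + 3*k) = 6*k^5 - 33*k^4 - 15*k^3 + 141*k^2 + 117*k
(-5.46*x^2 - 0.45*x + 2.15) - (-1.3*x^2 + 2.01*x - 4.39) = -4.16*x^2 - 2.46*x + 6.54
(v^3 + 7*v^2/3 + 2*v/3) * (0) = 0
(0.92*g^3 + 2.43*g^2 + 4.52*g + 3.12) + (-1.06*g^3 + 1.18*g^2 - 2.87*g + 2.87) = -0.14*g^3 + 3.61*g^2 + 1.65*g + 5.99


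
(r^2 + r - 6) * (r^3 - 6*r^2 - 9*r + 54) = r^5 - 5*r^4 - 21*r^3 + 81*r^2 + 108*r - 324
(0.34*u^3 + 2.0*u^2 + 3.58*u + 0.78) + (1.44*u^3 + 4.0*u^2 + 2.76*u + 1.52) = 1.78*u^3 + 6.0*u^2 + 6.34*u + 2.3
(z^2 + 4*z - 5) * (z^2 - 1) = z^4 + 4*z^3 - 6*z^2 - 4*z + 5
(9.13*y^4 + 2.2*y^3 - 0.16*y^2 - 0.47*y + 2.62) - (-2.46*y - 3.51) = 9.13*y^4 + 2.2*y^3 - 0.16*y^2 + 1.99*y + 6.13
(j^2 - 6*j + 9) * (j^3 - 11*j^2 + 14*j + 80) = j^5 - 17*j^4 + 89*j^3 - 103*j^2 - 354*j + 720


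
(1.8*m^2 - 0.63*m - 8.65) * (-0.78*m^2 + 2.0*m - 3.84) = -1.404*m^4 + 4.0914*m^3 - 1.425*m^2 - 14.8808*m + 33.216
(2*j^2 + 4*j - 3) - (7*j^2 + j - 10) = -5*j^2 + 3*j + 7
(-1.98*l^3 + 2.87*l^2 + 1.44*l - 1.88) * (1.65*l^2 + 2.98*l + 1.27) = -3.267*l^5 - 1.1649*l^4 + 8.414*l^3 + 4.8341*l^2 - 3.7736*l - 2.3876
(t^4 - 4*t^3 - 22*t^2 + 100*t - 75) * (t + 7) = t^5 + 3*t^4 - 50*t^3 - 54*t^2 + 625*t - 525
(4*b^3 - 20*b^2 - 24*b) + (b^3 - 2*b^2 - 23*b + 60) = 5*b^3 - 22*b^2 - 47*b + 60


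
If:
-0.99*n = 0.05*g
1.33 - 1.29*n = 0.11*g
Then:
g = 29.66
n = -1.50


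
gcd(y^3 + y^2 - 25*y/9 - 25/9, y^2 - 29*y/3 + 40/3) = y - 5/3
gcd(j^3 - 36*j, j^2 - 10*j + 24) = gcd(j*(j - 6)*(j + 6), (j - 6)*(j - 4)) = j - 6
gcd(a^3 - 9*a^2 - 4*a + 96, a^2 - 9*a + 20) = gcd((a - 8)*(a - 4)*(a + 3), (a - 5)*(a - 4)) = a - 4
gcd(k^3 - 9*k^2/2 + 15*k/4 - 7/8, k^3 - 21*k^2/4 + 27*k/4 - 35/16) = k^2 - 4*k + 7/4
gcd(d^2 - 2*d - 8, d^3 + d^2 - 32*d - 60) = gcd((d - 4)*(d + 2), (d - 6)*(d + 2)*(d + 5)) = d + 2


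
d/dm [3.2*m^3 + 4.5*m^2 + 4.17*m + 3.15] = 9.6*m^2 + 9.0*m + 4.17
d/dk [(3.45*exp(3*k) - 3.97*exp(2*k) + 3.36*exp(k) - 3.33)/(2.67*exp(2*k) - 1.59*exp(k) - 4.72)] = (9.2115*exp(4*k) - 10.971*exp(3*k) - 51.5109*exp(2*k) + 55.259*exp(k) - 21.1539)*exp(k)/(7.1289*exp(4*k) - 8.4906*exp(3*k) - 22.6767*exp(2*k) + 15.0096*exp(k) + 22.2784)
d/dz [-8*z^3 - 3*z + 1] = -24*z^2 - 3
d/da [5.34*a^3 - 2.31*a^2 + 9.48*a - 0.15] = 16.02*a^2 - 4.62*a + 9.48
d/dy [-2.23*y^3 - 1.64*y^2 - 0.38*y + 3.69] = -6.69*y^2 - 3.28*y - 0.38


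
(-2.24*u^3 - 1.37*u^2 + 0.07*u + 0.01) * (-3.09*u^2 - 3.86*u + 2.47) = 6.9216*u^5 + 12.8797*u^4 - 0.460900000000001*u^3 - 3.685*u^2 + 0.1343*u + 0.0247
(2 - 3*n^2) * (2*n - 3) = -6*n^3 + 9*n^2 + 4*n - 6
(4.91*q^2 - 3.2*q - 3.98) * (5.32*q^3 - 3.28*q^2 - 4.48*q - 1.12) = 26.1212*q^5 - 33.1288*q^4 - 32.6744*q^3 + 21.8912*q^2 + 21.4144*q + 4.4576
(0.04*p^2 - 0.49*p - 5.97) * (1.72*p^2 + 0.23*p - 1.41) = 0.0688*p^4 - 0.8336*p^3 - 10.4375*p^2 - 0.6822*p + 8.4177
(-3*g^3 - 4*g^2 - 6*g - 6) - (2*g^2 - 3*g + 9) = -3*g^3 - 6*g^2 - 3*g - 15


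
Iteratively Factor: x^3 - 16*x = (x)*(x^2 - 16) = x*(x + 4)*(x - 4)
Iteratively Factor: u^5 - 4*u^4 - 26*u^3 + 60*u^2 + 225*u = (u + 3)*(u^4 - 7*u^3 - 5*u^2 + 75*u) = (u - 5)*(u + 3)*(u^3 - 2*u^2 - 15*u) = (u - 5)^2*(u + 3)*(u^2 + 3*u) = u*(u - 5)^2*(u + 3)*(u + 3)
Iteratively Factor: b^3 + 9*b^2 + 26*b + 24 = (b + 3)*(b^2 + 6*b + 8) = (b + 3)*(b + 4)*(b + 2)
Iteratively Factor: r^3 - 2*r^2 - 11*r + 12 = (r - 1)*(r^2 - r - 12) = (r - 1)*(r + 3)*(r - 4)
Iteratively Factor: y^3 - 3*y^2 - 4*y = (y + 1)*(y^2 - 4*y) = (y - 4)*(y + 1)*(y)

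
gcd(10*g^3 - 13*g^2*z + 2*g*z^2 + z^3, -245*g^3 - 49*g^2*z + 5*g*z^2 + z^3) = 5*g + z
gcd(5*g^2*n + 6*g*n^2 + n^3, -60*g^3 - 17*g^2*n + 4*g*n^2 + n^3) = 5*g + n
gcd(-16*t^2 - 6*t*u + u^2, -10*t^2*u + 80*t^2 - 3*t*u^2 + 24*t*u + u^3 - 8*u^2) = 2*t + u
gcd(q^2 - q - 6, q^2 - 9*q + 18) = q - 3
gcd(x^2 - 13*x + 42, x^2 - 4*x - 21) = x - 7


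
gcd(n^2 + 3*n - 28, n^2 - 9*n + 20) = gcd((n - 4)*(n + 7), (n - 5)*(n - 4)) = n - 4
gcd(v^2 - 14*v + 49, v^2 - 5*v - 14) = v - 7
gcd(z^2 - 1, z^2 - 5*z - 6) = z + 1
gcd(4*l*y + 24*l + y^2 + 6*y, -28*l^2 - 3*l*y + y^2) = 4*l + y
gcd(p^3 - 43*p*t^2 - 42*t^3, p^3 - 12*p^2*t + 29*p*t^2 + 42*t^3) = p^2 - 6*p*t - 7*t^2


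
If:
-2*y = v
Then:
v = -2*y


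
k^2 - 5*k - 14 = (k - 7)*(k + 2)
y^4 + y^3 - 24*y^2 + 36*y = y*(y - 3)*(y - 2)*(y + 6)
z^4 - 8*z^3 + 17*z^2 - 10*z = z*(z - 5)*(z - 2)*(z - 1)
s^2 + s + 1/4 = (s + 1/2)^2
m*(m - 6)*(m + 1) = m^3 - 5*m^2 - 6*m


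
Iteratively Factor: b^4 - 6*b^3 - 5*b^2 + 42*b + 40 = (b + 1)*(b^3 - 7*b^2 + 2*b + 40) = (b + 1)*(b + 2)*(b^2 - 9*b + 20) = (b - 5)*(b + 1)*(b + 2)*(b - 4)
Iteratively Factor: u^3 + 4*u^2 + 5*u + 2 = (u + 2)*(u^2 + 2*u + 1) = (u + 1)*(u + 2)*(u + 1)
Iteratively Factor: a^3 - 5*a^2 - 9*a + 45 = (a - 5)*(a^2 - 9) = (a - 5)*(a + 3)*(a - 3)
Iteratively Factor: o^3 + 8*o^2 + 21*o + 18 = (o + 2)*(o^2 + 6*o + 9) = (o + 2)*(o + 3)*(o + 3)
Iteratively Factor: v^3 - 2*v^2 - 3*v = (v + 1)*(v^2 - 3*v) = v*(v + 1)*(v - 3)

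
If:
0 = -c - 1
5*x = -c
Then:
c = -1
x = 1/5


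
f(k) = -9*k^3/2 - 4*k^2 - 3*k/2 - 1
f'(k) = -27*k^2/2 - 8*k - 3/2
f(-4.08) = 244.16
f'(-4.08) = -193.59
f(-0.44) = -0.73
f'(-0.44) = -0.59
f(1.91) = -49.81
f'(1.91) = -66.03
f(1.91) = -49.81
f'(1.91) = -66.03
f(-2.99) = 88.01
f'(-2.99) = -98.27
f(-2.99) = 88.01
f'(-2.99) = -98.27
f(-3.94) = 218.05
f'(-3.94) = -179.55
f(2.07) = -61.16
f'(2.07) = -75.91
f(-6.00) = 836.00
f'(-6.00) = -439.50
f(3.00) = -163.00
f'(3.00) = -147.00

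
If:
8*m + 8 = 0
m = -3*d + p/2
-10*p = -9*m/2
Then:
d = 31/120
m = -1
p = -9/20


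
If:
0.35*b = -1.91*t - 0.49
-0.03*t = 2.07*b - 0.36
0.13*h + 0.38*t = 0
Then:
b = 0.18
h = 0.85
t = -0.29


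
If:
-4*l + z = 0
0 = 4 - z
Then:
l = 1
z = 4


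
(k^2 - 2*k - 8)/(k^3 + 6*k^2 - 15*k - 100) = (k + 2)/(k^2 + 10*k + 25)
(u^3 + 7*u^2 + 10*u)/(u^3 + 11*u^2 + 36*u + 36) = u*(u + 5)/(u^2 + 9*u + 18)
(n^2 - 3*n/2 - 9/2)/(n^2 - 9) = (n + 3/2)/(n + 3)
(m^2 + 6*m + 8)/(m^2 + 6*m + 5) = (m^2 + 6*m + 8)/(m^2 + 6*m + 5)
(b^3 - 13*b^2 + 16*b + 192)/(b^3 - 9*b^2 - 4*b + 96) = (b - 8)/(b - 4)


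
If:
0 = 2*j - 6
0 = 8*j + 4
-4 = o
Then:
No Solution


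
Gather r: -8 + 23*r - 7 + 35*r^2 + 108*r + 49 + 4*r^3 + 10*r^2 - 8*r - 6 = 4*r^3 + 45*r^2 + 123*r + 28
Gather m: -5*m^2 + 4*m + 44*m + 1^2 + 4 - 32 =-5*m^2 + 48*m - 27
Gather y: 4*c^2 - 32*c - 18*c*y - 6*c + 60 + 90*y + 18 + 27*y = 4*c^2 - 38*c + y*(117 - 18*c) + 78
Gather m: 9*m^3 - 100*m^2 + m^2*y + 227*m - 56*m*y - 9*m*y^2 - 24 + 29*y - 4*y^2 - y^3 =9*m^3 + m^2*(y - 100) + m*(-9*y^2 - 56*y + 227) - y^3 - 4*y^2 + 29*y - 24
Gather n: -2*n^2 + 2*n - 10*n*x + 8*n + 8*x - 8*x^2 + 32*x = -2*n^2 + n*(10 - 10*x) - 8*x^2 + 40*x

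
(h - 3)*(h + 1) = h^2 - 2*h - 3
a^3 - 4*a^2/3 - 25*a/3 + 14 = (a - 7/3)*(a - 2)*(a + 3)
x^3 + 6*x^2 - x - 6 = (x - 1)*(x + 1)*(x + 6)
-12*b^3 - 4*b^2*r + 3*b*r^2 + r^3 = (-2*b + r)*(2*b + r)*(3*b + r)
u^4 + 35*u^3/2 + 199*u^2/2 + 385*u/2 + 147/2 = (u + 1/2)*(u + 3)*(u + 7)^2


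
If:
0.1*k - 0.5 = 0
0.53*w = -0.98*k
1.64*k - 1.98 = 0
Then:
No Solution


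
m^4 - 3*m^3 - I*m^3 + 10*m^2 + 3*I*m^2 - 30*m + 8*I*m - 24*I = (m - 3)*(m - 4*I)*(m + I)*(m + 2*I)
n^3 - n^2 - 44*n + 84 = (n - 6)*(n - 2)*(n + 7)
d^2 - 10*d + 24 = (d - 6)*(d - 4)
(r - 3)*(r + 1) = r^2 - 2*r - 3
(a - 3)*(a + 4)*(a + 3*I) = a^3 + a^2 + 3*I*a^2 - 12*a + 3*I*a - 36*I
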